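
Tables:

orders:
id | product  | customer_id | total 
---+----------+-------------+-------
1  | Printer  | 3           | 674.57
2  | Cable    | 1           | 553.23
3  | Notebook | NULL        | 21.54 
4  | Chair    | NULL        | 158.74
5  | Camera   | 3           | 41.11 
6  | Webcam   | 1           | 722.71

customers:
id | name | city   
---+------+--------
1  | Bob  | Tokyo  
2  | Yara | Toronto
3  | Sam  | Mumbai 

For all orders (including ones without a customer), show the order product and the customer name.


LEFT JOIN keeps every row from orders (the left table); where customer_id has no match in customers, the customer columns become NULL. Walk through each order:
  - order 1 (Printer): customer_id=3 -> matches Sam
  - order 2 (Cable): customer_id=1 -> matches Bob
  - order 3 (Notebook): customer_id=NULL, no match -> kept with NULL
  - order 4 (Chair): customer_id=NULL, no match -> kept with NULL
  - order 5 (Camera): customer_id=3 -> matches Sam
  - order 6 (Webcam): customer_id=1 -> matches Bob
All 6 rows appear; 2 have NULL customer.

SQL:
SELECT a.product, b.name AS customer
FROM orders a
LEFT JOIN customers b ON a.customer_id = b.id

Result:
product  | customer
---------+---------
Printer  | Sam     
Cable    | Bob     
Notebook | NULL    
Chair    | NULL    
Camera   | Sam     
Webcam   | Bob     


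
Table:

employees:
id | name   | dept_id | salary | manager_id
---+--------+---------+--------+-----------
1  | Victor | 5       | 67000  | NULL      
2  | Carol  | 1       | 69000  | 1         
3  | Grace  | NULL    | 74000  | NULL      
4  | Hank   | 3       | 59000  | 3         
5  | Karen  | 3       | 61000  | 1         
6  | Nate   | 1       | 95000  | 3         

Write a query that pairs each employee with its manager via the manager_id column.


This is a self-join: employees is joined to a second copy of itself, matching each row's manager_id to another row's id. Use LEFT JOIN so rows with manager_id=NULL are kept.
  - employee 1 (Victor): manager_id=NULL -> NULL
  - employee 2 (Carol): manager_id=1 -> Victor
  - employee 3 (Grace): manager_id=NULL -> NULL
  - employee 4 (Hank): manager_id=3 -> Grace
  - employee 5 (Karen): manager_id=1 -> Victor
  - employee 6 (Nate): manager_id=3 -> Grace

SQL:
SELECT a.name AS item, b.name AS manager
FROM employees a
LEFT JOIN employees b ON a.manager_id = b.id

Result:
item   | manager
-------+--------
Victor | NULL   
Carol  | Victor 
Grace  | NULL   
Hank   | Grace  
Karen  | Victor 
Nate   | Grace  


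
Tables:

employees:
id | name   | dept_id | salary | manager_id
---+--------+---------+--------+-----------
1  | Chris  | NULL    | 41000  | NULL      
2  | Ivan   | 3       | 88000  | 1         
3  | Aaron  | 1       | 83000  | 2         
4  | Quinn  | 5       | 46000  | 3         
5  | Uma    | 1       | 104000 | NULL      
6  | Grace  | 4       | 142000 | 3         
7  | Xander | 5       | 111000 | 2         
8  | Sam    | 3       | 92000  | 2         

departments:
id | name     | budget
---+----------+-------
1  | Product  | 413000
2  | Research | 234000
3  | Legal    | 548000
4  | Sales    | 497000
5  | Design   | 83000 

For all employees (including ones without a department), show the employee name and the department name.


LEFT JOIN keeps every row from employees (the left table); where dept_id has no match in departments, the department columns become NULL. Walk through each employee:
  - employee 1 (Chris): dept_id=NULL, no match -> kept with NULL
  - employee 2 (Ivan): dept_id=3 -> matches Legal
  - employee 3 (Aaron): dept_id=1 -> matches Product
  - employee 4 (Quinn): dept_id=5 -> matches Design
  - employee 5 (Uma): dept_id=1 -> matches Product
  - employee 6 (Grace): dept_id=4 -> matches Sales
  - employee 7 (Xander): dept_id=5 -> matches Design
  - employee 8 (Sam): dept_id=3 -> matches Legal
All 8 rows appear; 1 has NULL department.

SQL:
SELECT a.name, b.name AS department
FROM employees a
LEFT JOIN departments b ON a.dept_id = b.id

Result:
name   | department
-------+-----------
Chris  | NULL      
Ivan   | Legal     
Aaron  | Product   
Quinn  | Design    
Uma    | Product   
Grace  | Sales     
Xander | Design    
Sam    | Legal     


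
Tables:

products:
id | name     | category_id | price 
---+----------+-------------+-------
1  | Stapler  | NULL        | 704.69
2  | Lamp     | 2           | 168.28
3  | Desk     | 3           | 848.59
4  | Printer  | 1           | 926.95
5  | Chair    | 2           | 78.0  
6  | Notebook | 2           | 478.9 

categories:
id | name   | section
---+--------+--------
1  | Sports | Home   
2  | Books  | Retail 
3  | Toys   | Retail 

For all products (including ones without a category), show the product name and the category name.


LEFT JOIN keeps every row from products (the left table); where category_id has no match in categories, the category columns become NULL. Walk through each product:
  - product 1 (Stapler): category_id=NULL, no match -> kept with NULL
  - product 2 (Lamp): category_id=2 -> matches Books
  - product 3 (Desk): category_id=3 -> matches Toys
  - product 4 (Printer): category_id=1 -> matches Sports
  - product 5 (Chair): category_id=2 -> matches Books
  - product 6 (Notebook): category_id=2 -> matches Books
All 6 rows appear; 1 has NULL category.

SQL:
SELECT a.name, b.name AS category
FROM products a
LEFT JOIN categories b ON a.category_id = b.id

Result:
name     | category
---------+---------
Stapler  | NULL    
Lamp     | Books   
Desk     | Toys    
Printer  | Sports  
Chair    | Books   
Notebook | Books   


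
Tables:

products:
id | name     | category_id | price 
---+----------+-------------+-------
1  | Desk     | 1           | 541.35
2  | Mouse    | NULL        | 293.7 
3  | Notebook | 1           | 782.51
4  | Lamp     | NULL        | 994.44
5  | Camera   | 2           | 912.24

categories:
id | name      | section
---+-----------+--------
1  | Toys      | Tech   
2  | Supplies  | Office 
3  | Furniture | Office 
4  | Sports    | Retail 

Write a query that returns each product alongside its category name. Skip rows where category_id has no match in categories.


INNER JOIN keeps only products rows whose category_id matches an id in categories. Walk through each product:
  - product 1 (Desk): category_id=1 -> matches Toys
  - product 2 (Mouse): category_id=NULL, no match -> dropped
  - product 3 (Notebook): category_id=1 -> matches Toys
  - product 4 (Lamp): category_id=NULL, no match -> dropped
  - product 5 (Camera): category_id=2 -> matches Supplies
So 2 of 5 rows are dropped.

SQL:
SELECT a.name, b.name AS category
FROM products a
INNER JOIN categories b ON a.category_id = b.id

Result:
name     | category
---------+---------
Desk     | Toys    
Notebook | Toys    
Camera   | Supplies


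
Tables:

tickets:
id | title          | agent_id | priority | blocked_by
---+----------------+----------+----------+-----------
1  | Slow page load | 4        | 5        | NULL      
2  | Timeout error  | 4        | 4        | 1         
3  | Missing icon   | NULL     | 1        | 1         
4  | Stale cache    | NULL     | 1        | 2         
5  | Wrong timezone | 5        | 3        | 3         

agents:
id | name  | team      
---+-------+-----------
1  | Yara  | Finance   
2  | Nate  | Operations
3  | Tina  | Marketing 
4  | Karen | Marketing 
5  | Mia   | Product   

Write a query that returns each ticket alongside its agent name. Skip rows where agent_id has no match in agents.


INNER JOIN keeps only tickets rows whose agent_id matches an id in agents. Walk through each ticket:
  - ticket 1 (Slow page load): agent_id=4 -> matches Karen
  - ticket 2 (Timeout error): agent_id=4 -> matches Karen
  - ticket 3 (Missing icon): agent_id=NULL, no match -> dropped
  - ticket 4 (Stale cache): agent_id=NULL, no match -> dropped
  - ticket 5 (Wrong timezone): agent_id=5 -> matches Mia
So 2 of 5 rows are dropped.

SQL:
SELECT a.title, b.name AS agent
FROM tickets a
INNER JOIN agents b ON a.agent_id = b.id

Result:
title          | agent
---------------+------
Slow page load | Karen
Timeout error  | Karen
Wrong timezone | Mia  


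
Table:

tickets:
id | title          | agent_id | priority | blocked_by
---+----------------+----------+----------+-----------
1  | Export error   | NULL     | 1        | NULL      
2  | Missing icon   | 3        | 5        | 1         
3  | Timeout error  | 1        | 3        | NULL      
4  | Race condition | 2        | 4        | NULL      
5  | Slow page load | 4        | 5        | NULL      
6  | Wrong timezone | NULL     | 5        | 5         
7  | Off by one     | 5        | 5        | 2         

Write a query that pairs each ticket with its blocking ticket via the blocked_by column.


This is a self-join: tickets is joined to a second copy of itself, matching each row's blocked_by to another row's id. Use LEFT JOIN so rows with blocked_by=NULL are kept.
  - ticket 1 (Export error): blocked_by=NULL -> NULL
  - ticket 2 (Missing icon): blocked_by=1 -> Export error
  - ticket 3 (Timeout error): blocked_by=NULL -> NULL
  - ticket 4 (Race condition): blocked_by=NULL -> NULL
  - ticket 5 (Slow page load): blocked_by=NULL -> NULL
  - ticket 6 (Wrong timezone): blocked_by=5 -> Slow page load
  - ticket 7 (Off by one): blocked_by=2 -> Missing icon

SQL:
SELECT a.title AS item, b.title AS blocked_by
FROM tickets a
LEFT JOIN tickets b ON a.blocked_by = b.id

Result:
item           | blocked_by    
---------------+---------------
Export error   | NULL          
Missing icon   | Export error  
Timeout error  | NULL          
Race condition | NULL          
Slow page load | NULL          
Wrong timezone | Slow page load
Off by one     | Missing icon  


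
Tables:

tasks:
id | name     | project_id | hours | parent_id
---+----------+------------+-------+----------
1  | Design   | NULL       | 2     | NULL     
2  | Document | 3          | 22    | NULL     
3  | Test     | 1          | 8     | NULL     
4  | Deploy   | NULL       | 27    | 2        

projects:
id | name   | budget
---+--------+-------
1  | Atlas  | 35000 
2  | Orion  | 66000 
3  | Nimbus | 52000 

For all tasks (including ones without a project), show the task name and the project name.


LEFT JOIN keeps every row from tasks (the left table); where project_id has no match in projects, the project columns become NULL. Walk through each task:
  - task 1 (Design): project_id=NULL, no match -> kept with NULL
  - task 2 (Document): project_id=3 -> matches Nimbus
  - task 3 (Test): project_id=1 -> matches Atlas
  - task 4 (Deploy): project_id=NULL, no match -> kept with NULL
All 4 rows appear; 2 have NULL project.

SQL:
SELECT a.name, b.name AS project
FROM tasks a
LEFT JOIN projects b ON a.project_id = b.id

Result:
name     | project
---------+--------
Design   | NULL   
Document | Nimbus 
Test     | Atlas  
Deploy   | NULL   


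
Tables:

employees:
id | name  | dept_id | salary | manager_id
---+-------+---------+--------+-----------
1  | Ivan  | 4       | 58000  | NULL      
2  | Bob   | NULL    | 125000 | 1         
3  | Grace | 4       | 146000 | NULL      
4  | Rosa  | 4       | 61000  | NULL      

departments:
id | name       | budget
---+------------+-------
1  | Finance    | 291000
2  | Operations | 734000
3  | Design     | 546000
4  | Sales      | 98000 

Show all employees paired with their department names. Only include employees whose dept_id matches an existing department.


INNER JOIN keeps only employees rows whose dept_id matches an id in departments. Walk through each employee:
  - employee 1 (Ivan): dept_id=4 -> matches Sales
  - employee 2 (Bob): dept_id=NULL, no match -> dropped
  - employee 3 (Grace): dept_id=4 -> matches Sales
  - employee 4 (Rosa): dept_id=4 -> matches Sales
So 1 of 4 rows is dropped.

SQL:
SELECT a.name, b.name AS department
FROM employees a
INNER JOIN departments b ON a.dept_id = b.id

Result:
name  | department
------+-----------
Ivan  | Sales     
Grace | Sales     
Rosa  | Sales     


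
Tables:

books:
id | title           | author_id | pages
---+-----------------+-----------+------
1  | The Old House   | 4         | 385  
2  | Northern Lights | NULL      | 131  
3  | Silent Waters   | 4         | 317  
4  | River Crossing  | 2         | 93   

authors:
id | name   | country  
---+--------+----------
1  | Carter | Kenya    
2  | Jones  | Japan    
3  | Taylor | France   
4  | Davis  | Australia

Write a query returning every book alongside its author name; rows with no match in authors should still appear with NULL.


LEFT JOIN keeps every row from books (the left table); where author_id has no match in authors, the author columns become NULL. Walk through each book:
  - book 1 (The Old House): author_id=4 -> matches Davis
  - book 2 (Northern Lights): author_id=NULL, no match -> kept with NULL
  - book 3 (Silent Waters): author_id=4 -> matches Davis
  - book 4 (River Crossing): author_id=2 -> matches Jones
All 4 rows appear; 1 has NULL author.

SQL:
SELECT a.title, b.name AS author
FROM books a
LEFT JOIN authors b ON a.author_id = b.id

Result:
title           | author
----------------+-------
The Old House   | Davis 
Northern Lights | NULL  
Silent Waters   | Davis 
River Crossing  | Jones 


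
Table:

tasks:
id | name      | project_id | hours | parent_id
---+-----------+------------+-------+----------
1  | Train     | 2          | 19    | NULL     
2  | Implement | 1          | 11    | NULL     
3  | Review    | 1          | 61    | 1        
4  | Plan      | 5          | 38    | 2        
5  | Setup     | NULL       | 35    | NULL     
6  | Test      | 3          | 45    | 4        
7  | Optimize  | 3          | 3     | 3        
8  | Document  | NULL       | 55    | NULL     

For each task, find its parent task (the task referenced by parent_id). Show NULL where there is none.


This is a self-join: tasks is joined to a second copy of itself, matching each row's parent_id to another row's id. Use LEFT JOIN so rows with parent_id=NULL are kept.
  - task 1 (Train): parent_id=NULL -> NULL
  - task 2 (Implement): parent_id=NULL -> NULL
  - task 3 (Review): parent_id=1 -> Train
  - task 4 (Plan): parent_id=2 -> Implement
  - task 5 (Setup): parent_id=NULL -> NULL
  - task 6 (Test): parent_id=4 -> Plan
  - task 7 (Optimize): parent_id=3 -> Review
  - task 8 (Document): parent_id=NULL -> NULL

SQL:
SELECT a.name AS item, b.name AS parent
FROM tasks a
LEFT JOIN tasks b ON a.parent_id = b.id

Result:
item      | parent   
----------+----------
Train     | NULL     
Implement | NULL     
Review    | Train    
Plan      | Implement
Setup     | NULL     
Test      | Plan     
Optimize  | Review   
Document  | NULL     


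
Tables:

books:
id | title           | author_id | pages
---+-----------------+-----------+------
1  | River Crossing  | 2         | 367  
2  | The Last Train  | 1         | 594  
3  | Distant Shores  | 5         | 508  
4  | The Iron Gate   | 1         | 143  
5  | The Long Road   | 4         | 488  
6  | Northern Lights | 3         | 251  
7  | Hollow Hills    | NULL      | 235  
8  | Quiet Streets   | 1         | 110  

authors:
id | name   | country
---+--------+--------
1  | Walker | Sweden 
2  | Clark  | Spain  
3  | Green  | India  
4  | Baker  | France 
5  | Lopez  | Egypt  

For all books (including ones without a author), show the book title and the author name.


LEFT JOIN keeps every row from books (the left table); where author_id has no match in authors, the author columns become NULL. Walk through each book:
  - book 1 (River Crossing): author_id=2 -> matches Clark
  - book 2 (The Last Train): author_id=1 -> matches Walker
  - book 3 (Distant Shores): author_id=5 -> matches Lopez
  - book 4 (The Iron Gate): author_id=1 -> matches Walker
  - book 5 (The Long Road): author_id=4 -> matches Baker
  - book 6 (Northern Lights): author_id=3 -> matches Green
  - book 7 (Hollow Hills): author_id=NULL, no match -> kept with NULL
  - book 8 (Quiet Streets): author_id=1 -> matches Walker
All 8 rows appear; 1 has NULL author.

SQL:
SELECT a.title, b.name AS author
FROM books a
LEFT JOIN authors b ON a.author_id = b.id

Result:
title           | author
----------------+-------
River Crossing  | Clark 
The Last Train  | Walker
Distant Shores  | Lopez 
The Iron Gate   | Walker
The Long Road   | Baker 
Northern Lights | Green 
Hollow Hills    | NULL  
Quiet Streets   | Walker


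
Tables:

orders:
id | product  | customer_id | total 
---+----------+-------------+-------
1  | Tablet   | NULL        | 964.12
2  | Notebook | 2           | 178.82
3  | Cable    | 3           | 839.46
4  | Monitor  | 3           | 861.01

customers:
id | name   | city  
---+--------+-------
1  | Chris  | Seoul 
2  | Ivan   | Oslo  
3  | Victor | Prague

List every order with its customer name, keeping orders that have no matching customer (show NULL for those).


LEFT JOIN keeps every row from orders (the left table); where customer_id has no match in customers, the customer columns become NULL. Walk through each order:
  - order 1 (Tablet): customer_id=NULL, no match -> kept with NULL
  - order 2 (Notebook): customer_id=2 -> matches Ivan
  - order 3 (Cable): customer_id=3 -> matches Victor
  - order 4 (Monitor): customer_id=3 -> matches Victor
All 4 rows appear; 1 has NULL customer.

SQL:
SELECT a.product, b.name AS customer
FROM orders a
LEFT JOIN customers b ON a.customer_id = b.id

Result:
product  | customer
---------+---------
Tablet   | NULL    
Notebook | Ivan    
Cable    | Victor  
Monitor  | Victor  


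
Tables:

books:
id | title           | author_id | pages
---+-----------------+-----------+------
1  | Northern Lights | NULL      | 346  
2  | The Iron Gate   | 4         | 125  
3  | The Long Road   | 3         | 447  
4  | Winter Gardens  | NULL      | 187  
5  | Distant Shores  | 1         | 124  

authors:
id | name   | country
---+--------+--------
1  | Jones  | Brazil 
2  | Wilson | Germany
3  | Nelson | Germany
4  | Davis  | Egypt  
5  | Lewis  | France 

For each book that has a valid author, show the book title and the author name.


INNER JOIN keeps only books rows whose author_id matches an id in authors. Walk through each book:
  - book 1 (Northern Lights): author_id=NULL, no match -> dropped
  - book 2 (The Iron Gate): author_id=4 -> matches Davis
  - book 3 (The Long Road): author_id=3 -> matches Nelson
  - book 4 (Winter Gardens): author_id=NULL, no match -> dropped
  - book 5 (Distant Shores): author_id=1 -> matches Jones
So 2 of 5 rows are dropped.

SQL:
SELECT a.title, b.name AS author
FROM books a
INNER JOIN authors b ON a.author_id = b.id

Result:
title          | author
---------------+-------
The Iron Gate  | Davis 
The Long Road  | Nelson
Distant Shores | Jones 


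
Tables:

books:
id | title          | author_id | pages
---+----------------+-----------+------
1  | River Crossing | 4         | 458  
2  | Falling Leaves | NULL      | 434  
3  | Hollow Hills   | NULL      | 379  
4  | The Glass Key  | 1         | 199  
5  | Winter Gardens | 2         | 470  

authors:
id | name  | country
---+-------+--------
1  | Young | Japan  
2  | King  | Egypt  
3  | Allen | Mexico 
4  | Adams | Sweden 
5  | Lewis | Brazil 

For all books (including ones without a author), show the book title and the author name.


LEFT JOIN keeps every row from books (the left table); where author_id has no match in authors, the author columns become NULL. Walk through each book:
  - book 1 (River Crossing): author_id=4 -> matches Adams
  - book 2 (Falling Leaves): author_id=NULL, no match -> kept with NULL
  - book 3 (Hollow Hills): author_id=NULL, no match -> kept with NULL
  - book 4 (The Glass Key): author_id=1 -> matches Young
  - book 5 (Winter Gardens): author_id=2 -> matches King
All 5 rows appear; 2 have NULL author.

SQL:
SELECT a.title, b.name AS author
FROM books a
LEFT JOIN authors b ON a.author_id = b.id

Result:
title          | author
---------------+-------
River Crossing | Adams 
Falling Leaves | NULL  
Hollow Hills   | NULL  
The Glass Key  | Young 
Winter Gardens | King  


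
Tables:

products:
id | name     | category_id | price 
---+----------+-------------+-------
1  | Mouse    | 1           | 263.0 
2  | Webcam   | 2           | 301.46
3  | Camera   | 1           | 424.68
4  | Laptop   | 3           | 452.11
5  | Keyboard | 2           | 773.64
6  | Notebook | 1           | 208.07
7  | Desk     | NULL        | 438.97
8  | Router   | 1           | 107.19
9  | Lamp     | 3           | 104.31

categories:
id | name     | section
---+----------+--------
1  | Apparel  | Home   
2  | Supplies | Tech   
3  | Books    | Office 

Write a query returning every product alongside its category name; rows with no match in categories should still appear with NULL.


LEFT JOIN keeps every row from products (the left table); where category_id has no match in categories, the category columns become NULL. Walk through each product:
  - product 1 (Mouse): category_id=1 -> matches Apparel
  - product 2 (Webcam): category_id=2 -> matches Supplies
  - product 3 (Camera): category_id=1 -> matches Apparel
  - product 4 (Laptop): category_id=3 -> matches Books
  - product 5 (Keyboard): category_id=2 -> matches Supplies
  - product 6 (Notebook): category_id=1 -> matches Apparel
  - product 7 (Desk): category_id=NULL, no match -> kept with NULL
  - product 8 (Router): category_id=1 -> matches Apparel
  - product 9 (Lamp): category_id=3 -> matches Books
All 9 rows appear; 1 has NULL category.

SQL:
SELECT a.name, b.name AS category
FROM products a
LEFT JOIN categories b ON a.category_id = b.id

Result:
name     | category
---------+---------
Mouse    | Apparel 
Webcam   | Supplies
Camera   | Apparel 
Laptop   | Books   
Keyboard | Supplies
Notebook | Apparel 
Desk     | NULL    
Router   | Apparel 
Lamp     | Books   


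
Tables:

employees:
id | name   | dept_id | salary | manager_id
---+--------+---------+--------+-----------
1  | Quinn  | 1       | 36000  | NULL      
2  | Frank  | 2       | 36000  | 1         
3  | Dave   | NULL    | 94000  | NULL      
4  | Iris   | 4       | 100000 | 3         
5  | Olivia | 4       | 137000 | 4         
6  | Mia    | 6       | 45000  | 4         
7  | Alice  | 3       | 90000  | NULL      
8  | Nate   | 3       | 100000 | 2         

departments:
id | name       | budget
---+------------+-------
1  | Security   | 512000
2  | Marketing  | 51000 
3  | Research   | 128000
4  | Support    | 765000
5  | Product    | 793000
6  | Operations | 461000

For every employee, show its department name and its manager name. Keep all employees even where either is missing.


Two LEFT JOINs from the same base table employees: one to departments via dept_id, one to employees itself via manager_id. Both are LEFT so every employee is preserved.
Match against departments:
  - employee 1 (Quinn): dept_id=1 -> matches Security
  - employee 2 (Frank): dept_id=2 -> matches Marketing
  - employee 3 (Dave): dept_id=NULL, no match -> kept with NULL
  - employee 4 (Iris): dept_id=4 -> matches Support
  - employee 5 (Olivia): dept_id=4 -> matches Support
  - employee 6 (Mia): dept_id=6 -> matches Operations
  - employee 7 (Alice): dept_id=3 -> matches Research
  - employee 8 (Nate): dept_id=3 -> matches Research
Match against employees (self):
  - employee 1 (Quinn): manager_id=NULL -> NULL
  - employee 2 (Frank): manager_id=1 -> Quinn
  - employee 3 (Dave): manager_id=NULL -> NULL
  - employee 4 (Iris): manager_id=3 -> Dave
  - employee 5 (Olivia): manager_id=4 -> Iris
  - employee 6 (Mia): manager_id=4 -> Iris
  - employee 7 (Alice): manager_id=NULL -> NULL
  - employee 8 (Nate): manager_id=2 -> Frank

SQL:
SELECT a.name, b.name AS department, c.name AS manager
FROM employees a
LEFT JOIN departments b ON a.dept_id = b.id
LEFT JOIN employees c ON a.manager_id = c.id

Result:
name   | department | manager
-------+------------+--------
Quinn  | Security   | NULL   
Frank  | Marketing  | Quinn  
Dave   | NULL       | NULL   
Iris   | Support    | Dave   
Olivia | Support    | Iris   
Mia    | Operations | Iris   
Alice  | Research   | NULL   
Nate   | Research   | Frank  


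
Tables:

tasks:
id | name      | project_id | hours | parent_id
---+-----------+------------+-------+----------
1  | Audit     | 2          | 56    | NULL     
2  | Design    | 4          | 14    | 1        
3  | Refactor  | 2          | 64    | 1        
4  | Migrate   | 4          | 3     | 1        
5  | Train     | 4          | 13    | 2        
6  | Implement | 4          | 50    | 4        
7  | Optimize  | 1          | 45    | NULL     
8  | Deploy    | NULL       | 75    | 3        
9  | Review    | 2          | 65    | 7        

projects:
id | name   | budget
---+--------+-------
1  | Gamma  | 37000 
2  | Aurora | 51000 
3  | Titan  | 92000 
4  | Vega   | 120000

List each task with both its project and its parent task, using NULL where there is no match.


Two LEFT JOINs from the same base table tasks: one to projects via project_id, one to tasks itself via parent_id. Both are LEFT so every task is preserved.
Match against projects:
  - task 1 (Audit): project_id=2 -> matches Aurora
  - task 2 (Design): project_id=4 -> matches Vega
  - task 3 (Refactor): project_id=2 -> matches Aurora
  - task 4 (Migrate): project_id=4 -> matches Vega
  - task 5 (Train): project_id=4 -> matches Vega
  - task 6 (Implement): project_id=4 -> matches Vega
  - task 7 (Optimize): project_id=1 -> matches Gamma
  - task 8 (Deploy): project_id=NULL, no match -> kept with NULL
  - task 9 (Review): project_id=2 -> matches Aurora
Match against tasks (self):
  - task 1 (Audit): parent_id=NULL -> NULL
  - task 2 (Design): parent_id=1 -> Audit
  - task 3 (Refactor): parent_id=1 -> Audit
  - task 4 (Migrate): parent_id=1 -> Audit
  - task 5 (Train): parent_id=2 -> Design
  - task 6 (Implement): parent_id=4 -> Migrate
  - task 7 (Optimize): parent_id=NULL -> NULL
  - task 8 (Deploy): parent_id=3 -> Refactor
  - task 9 (Review): parent_id=7 -> Optimize

SQL:
SELECT a.name, b.name AS project, c.name AS parent
FROM tasks a
LEFT JOIN projects b ON a.project_id = b.id
LEFT JOIN tasks c ON a.parent_id = c.id

Result:
name      | project | parent  
----------+---------+---------
Audit     | Aurora  | NULL    
Design    | Vega    | Audit   
Refactor  | Aurora  | Audit   
Migrate   | Vega    | Audit   
Train     | Vega    | Design  
Implement | Vega    | Migrate 
Optimize  | Gamma   | NULL    
Deploy    | NULL    | Refactor
Review    | Aurora  | Optimize


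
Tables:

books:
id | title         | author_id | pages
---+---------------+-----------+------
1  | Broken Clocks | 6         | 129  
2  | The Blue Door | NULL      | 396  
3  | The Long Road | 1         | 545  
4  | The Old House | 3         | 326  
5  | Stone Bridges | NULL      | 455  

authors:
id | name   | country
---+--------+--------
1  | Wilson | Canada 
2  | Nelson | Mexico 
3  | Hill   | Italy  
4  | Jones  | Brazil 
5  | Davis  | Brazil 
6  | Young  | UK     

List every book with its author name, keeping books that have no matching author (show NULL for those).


LEFT JOIN keeps every row from books (the left table); where author_id has no match in authors, the author columns become NULL. Walk through each book:
  - book 1 (Broken Clocks): author_id=6 -> matches Young
  - book 2 (The Blue Door): author_id=NULL, no match -> kept with NULL
  - book 3 (The Long Road): author_id=1 -> matches Wilson
  - book 4 (The Old House): author_id=3 -> matches Hill
  - book 5 (Stone Bridges): author_id=NULL, no match -> kept with NULL
All 5 rows appear; 2 have NULL author.

SQL:
SELECT a.title, b.name AS author
FROM books a
LEFT JOIN authors b ON a.author_id = b.id

Result:
title         | author
--------------+-------
Broken Clocks | Young 
The Blue Door | NULL  
The Long Road | Wilson
The Old House | Hill  
Stone Bridges | NULL  


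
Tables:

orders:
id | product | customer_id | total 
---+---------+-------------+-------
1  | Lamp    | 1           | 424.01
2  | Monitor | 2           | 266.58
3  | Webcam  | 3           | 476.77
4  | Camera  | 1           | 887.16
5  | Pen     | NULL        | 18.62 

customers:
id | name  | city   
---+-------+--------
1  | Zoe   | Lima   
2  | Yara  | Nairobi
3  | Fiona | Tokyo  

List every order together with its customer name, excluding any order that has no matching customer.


INNER JOIN keeps only orders rows whose customer_id matches an id in customers. Walk through each order:
  - order 1 (Lamp): customer_id=1 -> matches Zoe
  - order 2 (Monitor): customer_id=2 -> matches Yara
  - order 3 (Webcam): customer_id=3 -> matches Fiona
  - order 4 (Camera): customer_id=1 -> matches Zoe
  - order 5 (Pen): customer_id=NULL, no match -> dropped
So 1 of 5 rows is dropped.

SQL:
SELECT a.product, b.name AS customer
FROM orders a
INNER JOIN customers b ON a.customer_id = b.id

Result:
product | customer
--------+---------
Lamp    | Zoe     
Monitor | Yara    
Webcam  | Fiona   
Camera  | Zoe     


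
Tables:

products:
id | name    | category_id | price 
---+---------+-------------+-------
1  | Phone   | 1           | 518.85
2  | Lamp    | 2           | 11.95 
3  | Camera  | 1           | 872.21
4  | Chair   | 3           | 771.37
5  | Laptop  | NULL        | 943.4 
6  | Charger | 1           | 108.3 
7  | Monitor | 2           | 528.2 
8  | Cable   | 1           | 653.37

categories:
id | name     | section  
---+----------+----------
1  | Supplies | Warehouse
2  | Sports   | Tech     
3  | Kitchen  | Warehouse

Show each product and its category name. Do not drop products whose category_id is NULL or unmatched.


LEFT JOIN keeps every row from products (the left table); where category_id has no match in categories, the category columns become NULL. Walk through each product:
  - product 1 (Phone): category_id=1 -> matches Supplies
  - product 2 (Lamp): category_id=2 -> matches Sports
  - product 3 (Camera): category_id=1 -> matches Supplies
  - product 4 (Chair): category_id=3 -> matches Kitchen
  - product 5 (Laptop): category_id=NULL, no match -> kept with NULL
  - product 6 (Charger): category_id=1 -> matches Supplies
  - product 7 (Monitor): category_id=2 -> matches Sports
  - product 8 (Cable): category_id=1 -> matches Supplies
All 8 rows appear; 1 has NULL category.

SQL:
SELECT a.name, b.name AS category
FROM products a
LEFT JOIN categories b ON a.category_id = b.id

Result:
name    | category
--------+---------
Phone   | Supplies
Lamp    | Sports  
Camera  | Supplies
Chair   | Kitchen 
Laptop  | NULL    
Charger | Supplies
Monitor | Sports  
Cable   | Supplies


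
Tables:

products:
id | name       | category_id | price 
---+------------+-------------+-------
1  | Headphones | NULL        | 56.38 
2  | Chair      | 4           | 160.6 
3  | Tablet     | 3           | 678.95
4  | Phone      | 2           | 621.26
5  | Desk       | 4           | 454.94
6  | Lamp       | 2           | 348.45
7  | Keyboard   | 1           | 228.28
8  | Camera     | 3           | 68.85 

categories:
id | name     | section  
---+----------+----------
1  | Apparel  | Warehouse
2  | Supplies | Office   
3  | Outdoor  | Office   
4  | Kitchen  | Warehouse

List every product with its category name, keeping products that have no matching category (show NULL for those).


LEFT JOIN keeps every row from products (the left table); where category_id has no match in categories, the category columns become NULL. Walk through each product:
  - product 1 (Headphones): category_id=NULL, no match -> kept with NULL
  - product 2 (Chair): category_id=4 -> matches Kitchen
  - product 3 (Tablet): category_id=3 -> matches Outdoor
  - product 4 (Phone): category_id=2 -> matches Supplies
  - product 5 (Desk): category_id=4 -> matches Kitchen
  - product 6 (Lamp): category_id=2 -> matches Supplies
  - product 7 (Keyboard): category_id=1 -> matches Apparel
  - product 8 (Camera): category_id=3 -> matches Outdoor
All 8 rows appear; 1 has NULL category.

SQL:
SELECT a.name, b.name AS category
FROM products a
LEFT JOIN categories b ON a.category_id = b.id

Result:
name       | category
-----------+---------
Headphones | NULL    
Chair      | Kitchen 
Tablet     | Outdoor 
Phone      | Supplies
Desk       | Kitchen 
Lamp       | Supplies
Keyboard   | Apparel 
Camera     | Outdoor 


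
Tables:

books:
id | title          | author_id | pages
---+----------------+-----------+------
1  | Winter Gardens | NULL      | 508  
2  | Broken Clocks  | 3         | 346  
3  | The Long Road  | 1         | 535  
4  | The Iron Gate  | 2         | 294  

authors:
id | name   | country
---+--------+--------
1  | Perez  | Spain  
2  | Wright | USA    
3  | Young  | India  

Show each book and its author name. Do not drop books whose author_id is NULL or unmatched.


LEFT JOIN keeps every row from books (the left table); where author_id has no match in authors, the author columns become NULL. Walk through each book:
  - book 1 (Winter Gardens): author_id=NULL, no match -> kept with NULL
  - book 2 (Broken Clocks): author_id=3 -> matches Young
  - book 3 (The Long Road): author_id=1 -> matches Perez
  - book 4 (The Iron Gate): author_id=2 -> matches Wright
All 4 rows appear; 1 has NULL author.

SQL:
SELECT a.title, b.name AS author
FROM books a
LEFT JOIN authors b ON a.author_id = b.id

Result:
title          | author
---------------+-------
Winter Gardens | NULL  
Broken Clocks  | Young 
The Long Road  | Perez 
The Iron Gate  | Wright


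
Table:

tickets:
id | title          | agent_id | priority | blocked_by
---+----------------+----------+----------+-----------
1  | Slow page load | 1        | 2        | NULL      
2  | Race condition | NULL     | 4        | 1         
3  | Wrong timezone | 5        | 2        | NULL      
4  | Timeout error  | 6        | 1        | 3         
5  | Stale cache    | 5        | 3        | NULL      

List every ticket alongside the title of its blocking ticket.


This is a self-join: tickets is joined to a second copy of itself, matching each row's blocked_by to another row's id. Use LEFT JOIN so rows with blocked_by=NULL are kept.
  - ticket 1 (Slow page load): blocked_by=NULL -> NULL
  - ticket 2 (Race condition): blocked_by=1 -> Slow page load
  - ticket 3 (Wrong timezone): blocked_by=NULL -> NULL
  - ticket 4 (Timeout error): blocked_by=3 -> Wrong timezone
  - ticket 5 (Stale cache): blocked_by=NULL -> NULL

SQL:
SELECT a.title AS item, b.title AS blocked_by
FROM tickets a
LEFT JOIN tickets b ON a.blocked_by = b.id

Result:
item           | blocked_by    
---------------+---------------
Slow page load | NULL          
Race condition | Slow page load
Wrong timezone | NULL          
Timeout error  | Wrong timezone
Stale cache    | NULL          


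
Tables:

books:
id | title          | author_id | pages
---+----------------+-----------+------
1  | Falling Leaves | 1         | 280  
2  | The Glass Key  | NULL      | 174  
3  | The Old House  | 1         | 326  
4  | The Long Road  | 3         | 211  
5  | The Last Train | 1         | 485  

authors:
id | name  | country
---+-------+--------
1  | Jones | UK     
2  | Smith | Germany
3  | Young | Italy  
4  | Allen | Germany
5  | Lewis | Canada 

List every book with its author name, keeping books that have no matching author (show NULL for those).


LEFT JOIN keeps every row from books (the left table); where author_id has no match in authors, the author columns become NULL. Walk through each book:
  - book 1 (Falling Leaves): author_id=1 -> matches Jones
  - book 2 (The Glass Key): author_id=NULL, no match -> kept with NULL
  - book 3 (The Old House): author_id=1 -> matches Jones
  - book 4 (The Long Road): author_id=3 -> matches Young
  - book 5 (The Last Train): author_id=1 -> matches Jones
All 5 rows appear; 1 has NULL author.

SQL:
SELECT a.title, b.name AS author
FROM books a
LEFT JOIN authors b ON a.author_id = b.id

Result:
title          | author
---------------+-------
Falling Leaves | Jones 
The Glass Key  | NULL  
The Old House  | Jones 
The Long Road  | Young 
The Last Train | Jones 


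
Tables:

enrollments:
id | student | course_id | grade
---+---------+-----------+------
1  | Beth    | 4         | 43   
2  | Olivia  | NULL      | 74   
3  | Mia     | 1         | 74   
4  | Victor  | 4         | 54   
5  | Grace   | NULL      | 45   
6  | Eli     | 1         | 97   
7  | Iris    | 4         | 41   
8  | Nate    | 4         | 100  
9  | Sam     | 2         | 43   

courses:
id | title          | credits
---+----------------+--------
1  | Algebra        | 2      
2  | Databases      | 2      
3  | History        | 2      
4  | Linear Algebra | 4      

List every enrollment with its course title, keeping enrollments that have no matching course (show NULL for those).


LEFT JOIN keeps every row from enrollments (the left table); where course_id has no match in courses, the course columns become NULL. Walk through each enrollment:
  - enrollment 1 (Beth): course_id=4 -> matches Linear Algebra
  - enrollment 2 (Olivia): course_id=NULL, no match -> kept with NULL
  - enrollment 3 (Mia): course_id=1 -> matches Algebra
  - enrollment 4 (Victor): course_id=4 -> matches Linear Algebra
  - enrollment 5 (Grace): course_id=NULL, no match -> kept with NULL
  - enrollment 6 (Eli): course_id=1 -> matches Algebra
  - enrollment 7 (Iris): course_id=4 -> matches Linear Algebra
  - enrollment 8 (Nate): course_id=4 -> matches Linear Algebra
  - enrollment 9 (Sam): course_id=2 -> matches Databases
All 9 rows appear; 2 have NULL course.

SQL:
SELECT a.student, b.title AS course
FROM enrollments a
LEFT JOIN courses b ON a.course_id = b.id

Result:
student | course        
--------+---------------
Beth    | Linear Algebra
Olivia  | NULL          
Mia     | Algebra       
Victor  | Linear Algebra
Grace   | NULL          
Eli     | Algebra       
Iris    | Linear Algebra
Nate    | Linear Algebra
Sam     | Databases     


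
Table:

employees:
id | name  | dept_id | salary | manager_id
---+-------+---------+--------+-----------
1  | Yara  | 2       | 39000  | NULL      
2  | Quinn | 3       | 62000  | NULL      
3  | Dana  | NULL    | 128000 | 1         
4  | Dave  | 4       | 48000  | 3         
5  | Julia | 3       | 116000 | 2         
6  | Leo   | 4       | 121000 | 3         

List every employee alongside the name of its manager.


This is a self-join: employees is joined to a second copy of itself, matching each row's manager_id to another row's id. Use LEFT JOIN so rows with manager_id=NULL are kept.
  - employee 1 (Yara): manager_id=NULL -> NULL
  - employee 2 (Quinn): manager_id=NULL -> NULL
  - employee 3 (Dana): manager_id=1 -> Yara
  - employee 4 (Dave): manager_id=3 -> Dana
  - employee 5 (Julia): manager_id=2 -> Quinn
  - employee 6 (Leo): manager_id=3 -> Dana

SQL:
SELECT a.name AS item, b.name AS manager
FROM employees a
LEFT JOIN employees b ON a.manager_id = b.id

Result:
item  | manager
------+--------
Yara  | NULL   
Quinn | NULL   
Dana  | Yara   
Dave  | Dana   
Julia | Quinn  
Leo   | Dana   


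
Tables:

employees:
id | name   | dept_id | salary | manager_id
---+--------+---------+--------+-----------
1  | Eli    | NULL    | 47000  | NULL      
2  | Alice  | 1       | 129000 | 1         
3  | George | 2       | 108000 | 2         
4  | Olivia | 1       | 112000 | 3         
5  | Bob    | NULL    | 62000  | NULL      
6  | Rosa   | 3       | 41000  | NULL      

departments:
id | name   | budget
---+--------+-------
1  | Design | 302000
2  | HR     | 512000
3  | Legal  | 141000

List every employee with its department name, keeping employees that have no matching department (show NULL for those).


LEFT JOIN keeps every row from employees (the left table); where dept_id has no match in departments, the department columns become NULL. Walk through each employee:
  - employee 1 (Eli): dept_id=NULL, no match -> kept with NULL
  - employee 2 (Alice): dept_id=1 -> matches Design
  - employee 3 (George): dept_id=2 -> matches HR
  - employee 4 (Olivia): dept_id=1 -> matches Design
  - employee 5 (Bob): dept_id=NULL, no match -> kept with NULL
  - employee 6 (Rosa): dept_id=3 -> matches Legal
All 6 rows appear; 2 have NULL department.

SQL:
SELECT a.name, b.name AS department
FROM employees a
LEFT JOIN departments b ON a.dept_id = b.id

Result:
name   | department
-------+-----------
Eli    | NULL      
Alice  | Design    
George | HR        
Olivia | Design    
Bob    | NULL      
Rosa   | Legal     


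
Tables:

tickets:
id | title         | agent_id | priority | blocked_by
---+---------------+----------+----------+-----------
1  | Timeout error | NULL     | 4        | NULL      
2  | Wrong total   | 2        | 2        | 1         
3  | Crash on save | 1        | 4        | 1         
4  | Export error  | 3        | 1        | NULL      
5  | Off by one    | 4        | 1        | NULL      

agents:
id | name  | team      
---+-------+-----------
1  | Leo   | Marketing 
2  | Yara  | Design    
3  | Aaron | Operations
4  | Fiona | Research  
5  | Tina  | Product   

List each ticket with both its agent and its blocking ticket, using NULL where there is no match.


Two LEFT JOINs from the same base table tickets: one to agents via agent_id, one to tickets itself via blocked_by. Both are LEFT so every ticket is preserved.
Match against agents:
  - ticket 1 (Timeout error): agent_id=NULL, no match -> kept with NULL
  - ticket 2 (Wrong total): agent_id=2 -> matches Yara
  - ticket 3 (Crash on save): agent_id=1 -> matches Leo
  - ticket 4 (Export error): agent_id=3 -> matches Aaron
  - ticket 5 (Off by one): agent_id=4 -> matches Fiona
Match against tickets (self):
  - ticket 1 (Timeout error): blocked_by=NULL -> NULL
  - ticket 2 (Wrong total): blocked_by=1 -> Timeout error
  - ticket 3 (Crash on save): blocked_by=1 -> Timeout error
  - ticket 4 (Export error): blocked_by=NULL -> NULL
  - ticket 5 (Off by one): blocked_by=NULL -> NULL

SQL:
SELECT a.title, b.name AS agent, c.title AS blocked_by
FROM tickets a
LEFT JOIN agents b ON a.agent_id = b.id
LEFT JOIN tickets c ON a.blocked_by = c.id

Result:
title         | agent | blocked_by   
--------------+-------+--------------
Timeout error | NULL  | NULL         
Wrong total   | Yara  | Timeout error
Crash on save | Leo   | Timeout error
Export error  | Aaron | NULL         
Off by one    | Fiona | NULL         
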